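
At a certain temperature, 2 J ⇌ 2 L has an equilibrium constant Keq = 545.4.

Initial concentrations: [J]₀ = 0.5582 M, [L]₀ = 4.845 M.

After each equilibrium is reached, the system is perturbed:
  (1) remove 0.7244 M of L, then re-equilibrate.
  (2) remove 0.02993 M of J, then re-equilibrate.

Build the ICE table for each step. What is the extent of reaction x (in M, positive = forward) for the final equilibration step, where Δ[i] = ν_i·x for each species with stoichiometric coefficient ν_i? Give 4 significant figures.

x = -0.01435 M

Q₀ = 75.34 vs Keq = 545.4 ⇒ Q<K, forward
Step 1:
                  J         L
  init       0.5582     4.845
  Δ         -0.3363    0.3363
  eq         0.2219     5.181
  solve Keq expr → x = 0.1682; check Q = 545.4
Then remove 0.7244 M of L.
Step 2:
                  J         L
  init       0.2219     4.457
  Δ        -0.02974   0.02974
  eq         0.1921     4.487
  solve Keq expr → x = 0.01487; check Q = 545.4
Then remove 0.02993 M of J.
Step 3:
                  J         L
  init       0.1622     4.487
  Δ          0.0287   -0.0287
  eq         0.1909     4.458
  solve Keq expr → x = -0.01435; check Q = 545.4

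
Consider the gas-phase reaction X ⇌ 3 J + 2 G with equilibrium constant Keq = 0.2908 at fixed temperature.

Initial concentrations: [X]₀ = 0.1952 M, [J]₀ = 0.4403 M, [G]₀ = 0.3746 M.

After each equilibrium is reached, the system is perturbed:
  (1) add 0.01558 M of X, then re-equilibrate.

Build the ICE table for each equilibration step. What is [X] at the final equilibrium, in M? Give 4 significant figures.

[X]_eq = 0.1605 M

Q₀ = 0.06136 vs Keq = 0.2908 ⇒ Q<K, forward
Step 1:
                    X           J           G
  Initial      0.1952      0.4403      0.3746
  Change     -0.04697      0.1409     0.09395
  Equil        0.1482      0.5812      0.4685
  solve Keq expr → x = 0.04697; check Q = 0.2908
Then add 0.01558 M of X.
Step 2:
                    X           J           G
  Initial      0.1638      0.5812      0.4685
  Change    -0.003332    0.009995    0.006663
  Equil        0.1605      0.5912      0.4752
  solve Keq expr → x = 0.003332; check Q = 0.2908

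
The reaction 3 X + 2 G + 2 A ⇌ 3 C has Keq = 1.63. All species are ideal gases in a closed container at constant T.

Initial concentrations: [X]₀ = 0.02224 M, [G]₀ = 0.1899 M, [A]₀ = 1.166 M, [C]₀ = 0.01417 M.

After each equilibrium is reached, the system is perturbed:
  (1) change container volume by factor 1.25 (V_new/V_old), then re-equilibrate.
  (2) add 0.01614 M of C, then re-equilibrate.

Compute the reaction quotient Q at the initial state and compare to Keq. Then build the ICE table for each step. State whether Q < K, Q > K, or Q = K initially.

Q₀ = 5.275; Q > K (proceeds reverse)

Q₀ = 5.275 vs Keq = 1.63 ⇒ Q>K, reverse
Step 1:
                   X          G          A          C
  I          0.02224     0.1899      1.166    0.01417
  C         0.003143   0.002095   0.002095  -0.003143
  E          0.02538      0.192      1.168    0.01103
  solve Keq expr → x = -0.001048; check Q = 1.63
Then change container volume by factor 1.25 (V_new/V_old).
Step 2:
                   X          G          A          C
  I          0.02031     0.1536     0.9345   0.008822
  C         0.001686   0.001124   0.001124  -0.001686
  E          0.02199     0.1547     0.9356   0.007136
  solve Keq expr → x = -5.6199e-04; check Q = 1.63
Then add 0.01614 M of C.
Step 3:
                   X          G          A          C
  I          0.02199     0.1547     0.9356    0.02328
  C          0.01186   0.007905   0.007905   -0.01186
  E          0.03385     0.1626     0.9435    0.01142
  solve Keq expr → x = -0.003953; check Q = 1.63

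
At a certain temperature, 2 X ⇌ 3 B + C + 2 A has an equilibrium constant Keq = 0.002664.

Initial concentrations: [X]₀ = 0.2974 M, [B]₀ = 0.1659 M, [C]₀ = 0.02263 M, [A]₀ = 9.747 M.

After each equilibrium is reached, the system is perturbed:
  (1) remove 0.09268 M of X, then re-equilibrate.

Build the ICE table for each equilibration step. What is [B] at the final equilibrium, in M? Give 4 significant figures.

[B]_eq = 0.1028 M

Q₀ = 0.111 vs Keq = 0.002664 ⇒ Q>K, reverse
Step 1:
                   X          B          C          A
  Initial     0.2974     0.1659    0.02263      9.747
  Change     0.03987   -0.05981   -0.01994   -0.03987
  Equil       0.3373     0.1061   0.002693      9.707
  solve Keq expr → x = -0.01994; check Q = 0.002664
Then remove 0.09268 M of X.
Step 2:
                   X          B          C          A
  Initial     0.2446     0.1061   0.002693      9.707
  Change    0.002212  -0.003318  -0.001106  -0.002212
  Equil       0.2468     0.1028   0.001587      9.705
  solve Keq expr → x = -0.001106; check Q = 0.002664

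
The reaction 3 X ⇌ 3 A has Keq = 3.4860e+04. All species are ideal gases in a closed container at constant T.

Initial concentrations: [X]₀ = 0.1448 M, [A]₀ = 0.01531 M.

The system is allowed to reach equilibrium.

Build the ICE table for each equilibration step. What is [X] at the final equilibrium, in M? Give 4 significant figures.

[X]_eq = 0.004756 M

Q₀ = 0.001182 vs Keq = 3.4860e+04 ⇒ Q<K, forward
Step 1:
                    X           A
  I            0.1448     0.01531
  C             -0.14        0.14
  E          0.004756      0.1554
  solve Keq expr → x = 0.04668; check Q = 3.4860e+04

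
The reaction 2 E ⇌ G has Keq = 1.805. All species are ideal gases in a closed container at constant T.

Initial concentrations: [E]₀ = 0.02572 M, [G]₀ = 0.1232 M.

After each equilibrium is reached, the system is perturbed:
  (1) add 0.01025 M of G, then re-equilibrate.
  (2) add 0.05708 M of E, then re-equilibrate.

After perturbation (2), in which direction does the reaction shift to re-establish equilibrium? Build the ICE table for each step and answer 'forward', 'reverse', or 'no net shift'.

Direction: forward

Q₀ = 186.2 vs Keq = 1.805 ⇒ Q>K, reverse
Step 1:
                   E          G
  I          0.02572     0.1232
  C           0.1433   -0.07164
  E            0.169    0.05156
  solve Keq expr → x = -0.07164; check Q = 1.805
Then add 0.01025 M of G.
Step 2:
                   E          G
  I            0.169    0.06181
  C         0.009099  -0.004549
  E           0.1781    0.05726
  solve Keq expr → x = -0.004549; check Q = 1.805
Then add 0.05708 M of E.
Step 3:
                   E          G
  I           0.2352    0.05726
  C         -0.03302    0.01651
  E           0.2022    0.07377
  solve Keq expr → x = 0.01651; check Q = 1.805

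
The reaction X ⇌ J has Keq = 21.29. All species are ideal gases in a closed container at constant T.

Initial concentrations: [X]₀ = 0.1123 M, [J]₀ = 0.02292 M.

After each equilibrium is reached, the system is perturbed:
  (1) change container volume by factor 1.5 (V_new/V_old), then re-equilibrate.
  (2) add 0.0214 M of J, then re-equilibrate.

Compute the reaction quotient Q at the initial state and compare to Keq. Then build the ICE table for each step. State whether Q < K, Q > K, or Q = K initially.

Q₀ = 0.2041; Q < K (proceeds forward)

Q₀ = 0.2041 vs Keq = 21.29 ⇒ Q<K, forward
Step 1:
                   X          J
  I           0.1123    0.02292
  C          -0.1062     0.1062
  E         0.006066     0.1292
  solve Keq expr → x = 0.1062; check Q = 21.29
Then change container volume by factor 1.5 (V_new/V_old).
Step 2:
                   X          J
  I         0.004044     0.0861
  C                0          0
  E         0.004044     0.0861
  solve Keq expr → x = 0; check Q = 21.29
Then add 0.0214 M of J.
Step 3:
                   X          J
  I         0.004044     0.1075
  C       9.6007e-04 -9.6007e-04
  E         0.005004     0.1065
  solve Keq expr → x = -9.6007e-04; check Q = 21.29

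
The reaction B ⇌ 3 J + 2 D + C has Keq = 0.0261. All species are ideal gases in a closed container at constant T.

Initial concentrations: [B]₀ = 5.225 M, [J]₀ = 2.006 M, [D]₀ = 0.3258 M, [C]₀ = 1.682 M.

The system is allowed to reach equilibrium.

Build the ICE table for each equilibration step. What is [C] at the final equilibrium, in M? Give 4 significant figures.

Q₀ = 0.2758 vs Keq = 0.0261 ⇒ Q>K, reverse
Step 1:
                  B         J         D         C
  Initial     5.225     2.006    0.3258     1.682
  Change      0.097    -0.291    -0.194    -0.097
  Equil       5.322     1.715    0.1318     1.585
  solve Keq expr → x = -0.097; check Q = 0.0261

[C]_eq = 1.585 M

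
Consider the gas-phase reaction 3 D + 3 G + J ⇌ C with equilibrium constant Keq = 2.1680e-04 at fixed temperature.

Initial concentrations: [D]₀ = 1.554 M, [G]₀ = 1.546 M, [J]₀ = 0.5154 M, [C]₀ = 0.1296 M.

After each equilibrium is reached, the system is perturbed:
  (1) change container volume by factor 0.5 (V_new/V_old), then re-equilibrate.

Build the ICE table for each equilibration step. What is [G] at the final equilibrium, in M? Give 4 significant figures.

[G]_eq = 3.167 M

Q₀ = 0.01813 vs Keq = 2.1680e-04 ⇒ Q>K, reverse
Step 1:
                  D         G         J         C
  init        1.554     1.546    0.5154    0.1296
  Δ          0.3681    0.3681    0.1227   -0.1227
  eq          1.922     1.914    0.6381   0.00689
  solve Keq expr → x = -0.1227; check Q = 2.1680e-04
Then change container volume by factor 0.5 (V_new/V_old).
Step 2:
                  D         G         J         C
  init        3.844     3.828     1.276   0.01378
  Δ         -0.6616   -0.6616   -0.2205    0.2205
  eq          3.183     3.167     1.056    0.2343
  solve Keq expr → x = 0.2205; check Q = 2.1680e-04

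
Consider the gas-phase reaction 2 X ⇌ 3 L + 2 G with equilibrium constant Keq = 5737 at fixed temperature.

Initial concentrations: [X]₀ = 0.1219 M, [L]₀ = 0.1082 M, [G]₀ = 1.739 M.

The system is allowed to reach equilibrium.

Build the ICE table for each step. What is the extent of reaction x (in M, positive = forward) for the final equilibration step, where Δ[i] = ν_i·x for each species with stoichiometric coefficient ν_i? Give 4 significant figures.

Q₀ = 0.2578 vs Keq = 5737 ⇒ Q<K, forward
Step 1:
                    X           L           G
  I            0.1219      0.1082       1.739
  C           -0.1182      0.1772      0.1182
  E          0.003739      0.2854       1.857
  solve Keq expr → x = 0.05908; check Q = 5737

x = 0.05908 M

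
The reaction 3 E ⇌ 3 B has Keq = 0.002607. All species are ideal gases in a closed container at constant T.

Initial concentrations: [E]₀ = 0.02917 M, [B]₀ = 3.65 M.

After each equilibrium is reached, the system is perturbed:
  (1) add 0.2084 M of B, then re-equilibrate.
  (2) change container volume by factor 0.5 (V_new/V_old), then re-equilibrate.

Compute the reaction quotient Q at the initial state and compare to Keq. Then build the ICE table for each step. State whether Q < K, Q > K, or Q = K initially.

Q₀ = 1.9592e+06 vs Keq = 0.002607 ⇒ Q>K, reverse
Step 1:
                    E           B
  I           0.02917        3.65
  C             3.205      -3.205
  E             3.234      0.4451
  solve Keq expr → x = -1.068; check Q = 0.002607
Then add 0.2084 M of B.
Step 2:
                    E           B
  I             3.234      0.6535
  C            0.1832     -0.1832
  E             3.417      0.4703
  solve Keq expr → x = -0.06106; check Q = 0.002607
Then change container volume by factor 0.5 (V_new/V_old).
Step 3:
                    E           B
  I             6.835      0.9406
  C                 0           0
  E             6.835      0.9406
  solve Keq expr → x = 0; check Q = 0.002607

Q₀ = 1.9592e+06; Q > K (proceeds reverse)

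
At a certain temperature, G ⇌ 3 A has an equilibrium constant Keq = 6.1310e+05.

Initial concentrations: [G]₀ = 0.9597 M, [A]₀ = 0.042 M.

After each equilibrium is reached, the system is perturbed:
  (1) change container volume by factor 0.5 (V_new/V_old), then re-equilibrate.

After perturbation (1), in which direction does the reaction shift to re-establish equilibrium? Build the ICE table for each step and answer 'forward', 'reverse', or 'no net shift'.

Q₀ = 7.7199e-05 vs Keq = 6.1310e+05 ⇒ Q<K, forward
Step 1:
                  G         A
  I          0.9597     0.042
  C         -0.9597     2.879
  E       4.0649e-05     2.921
  solve Keq expr → x = 0.9597; check Q = 6.1310e+05
Then change container volume by factor 0.5 (V_new/V_old).
Step 2:
                  G         A
  I       8.1299e-05     5.842
  C       2.4377e-04 -7.3132e-04
  E       3.2507e-04     5.841
  solve Keq expr → x = -2.4377e-04; check Q = 6.1310e+05

Direction: reverse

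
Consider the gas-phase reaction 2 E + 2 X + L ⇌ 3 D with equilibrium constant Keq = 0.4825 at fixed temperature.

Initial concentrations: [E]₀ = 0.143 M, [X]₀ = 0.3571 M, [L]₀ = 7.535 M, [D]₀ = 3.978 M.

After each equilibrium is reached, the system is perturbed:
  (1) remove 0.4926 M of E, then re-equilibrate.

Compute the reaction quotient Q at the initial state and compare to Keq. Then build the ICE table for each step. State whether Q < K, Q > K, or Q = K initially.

Q₀ = 3204; Q > K (proceeds reverse)

Q₀ = 3204 vs Keq = 0.4825 ⇒ Q>K, reverse
Step 1:
                    E           X           L           D
  Initial       0.143      0.3571       7.535       3.978
  Change        1.097       1.097      0.5486      -1.646
  Equil          1.24       1.454       8.084       2.332
  solve Keq expr → x = -0.5486; check Q = 0.4825
Then remove 0.4926 M of E.
Step 2:
                    E           X           L           D
  Initial      0.7476       1.454       8.084       2.332
  Change       0.1742      0.1742      0.0871     -0.2613
  Equil        0.9217       1.628       8.171       2.071
  solve Keq expr → x = -0.0871; check Q = 0.4825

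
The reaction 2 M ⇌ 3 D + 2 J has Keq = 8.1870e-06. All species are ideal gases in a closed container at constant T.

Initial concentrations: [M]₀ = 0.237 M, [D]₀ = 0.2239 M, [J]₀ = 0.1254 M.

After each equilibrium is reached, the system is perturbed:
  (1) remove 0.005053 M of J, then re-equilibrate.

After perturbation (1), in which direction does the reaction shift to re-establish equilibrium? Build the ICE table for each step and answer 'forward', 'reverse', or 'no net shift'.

Q₀ = 0.003142 vs Keq = 8.1870e-06 ⇒ Q>K, reverse
Step 1:
                  M         D         J
  I           0.237    0.2239    0.1254
  C         0.09005   -0.1351  -0.09005
  E          0.3271   0.08882   0.03535
  solve Keq expr → x = -0.04503; check Q = 8.1870e-06
Then remove 0.005053 M of J.
Step 2:
                  M         D         J
  I          0.3271   0.08882    0.0303
  C       -0.002591  0.003887  0.002591
  E          0.3245   0.09271   0.03289
  solve Keq expr → x = 0.001296; check Q = 8.1870e-06

Direction: forward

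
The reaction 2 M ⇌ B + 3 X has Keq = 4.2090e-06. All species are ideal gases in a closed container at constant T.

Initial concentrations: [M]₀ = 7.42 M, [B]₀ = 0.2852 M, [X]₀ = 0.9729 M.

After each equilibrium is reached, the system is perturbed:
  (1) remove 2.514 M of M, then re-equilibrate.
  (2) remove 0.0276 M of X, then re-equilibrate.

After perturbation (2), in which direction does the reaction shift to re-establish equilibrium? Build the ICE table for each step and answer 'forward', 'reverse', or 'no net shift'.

Q₀ = 0.00477 vs Keq = 4.2090e-06 ⇒ Q>K, reverse
Step 1:
                    M           B           X
  init           7.42      0.2852      0.9729
  Δ            0.5106     -0.2553      -0.766
  eq            7.931     0.02988      0.2069
  solve Keq expr → x = -0.2553; check Q = 4.2090e-06
Then remove 2.514 M of M.
Step 2:
                    M           B           X
  init          5.417     0.02988      0.2069
  Δ           0.01755   -0.008776    -0.02633
  eq            5.434      0.0211      0.1806
  solve Keq expr → x = -0.008776; check Q = 4.2090e-06
Then remove 0.0276 M of X.
Step 3:
                    M           B           X
  init          5.434      0.0211       0.153
  Δ          -0.01001    0.005007     0.01502
  eq            5.424     0.02611       0.168
  solve Keq expr → x = 0.005007; check Q = 4.2090e-06

Direction: forward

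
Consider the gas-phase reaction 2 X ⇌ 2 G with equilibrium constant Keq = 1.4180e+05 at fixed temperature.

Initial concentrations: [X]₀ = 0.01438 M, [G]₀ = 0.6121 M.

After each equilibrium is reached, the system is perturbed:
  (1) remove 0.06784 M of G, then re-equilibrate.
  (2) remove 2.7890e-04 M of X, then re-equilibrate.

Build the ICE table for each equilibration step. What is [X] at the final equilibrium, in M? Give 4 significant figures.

Q₀ = 1812 vs Keq = 1.4180e+05 ⇒ Q<K, forward
Step 1:
                  X         G
  Initial   0.01438    0.6121
  Change   -0.01272   0.01272
  Equil    0.001659    0.6248
  solve Keq expr → x = 0.00636; check Q = 1.4180e+05
Then remove 0.06784 M of G.
Step 2:
                  X         G
  Initial  0.001659     0.557
  Change  -1.7968e-04 1.7968e-04
  Equil     0.00148    0.5572
  solve Keq expr → x = 8.9839e-05; check Q = 1.4180e+05
Then remove 2.7890e-04 M of X.
Step 3:
                  X         G
  Initial  0.001201    0.5572
  Change  2.7816e-04 -2.7816e-04
  Equil    0.001479    0.5569
  solve Keq expr → x = -1.3908e-04; check Q = 1.4180e+05

[X]_eq = 0.001479 M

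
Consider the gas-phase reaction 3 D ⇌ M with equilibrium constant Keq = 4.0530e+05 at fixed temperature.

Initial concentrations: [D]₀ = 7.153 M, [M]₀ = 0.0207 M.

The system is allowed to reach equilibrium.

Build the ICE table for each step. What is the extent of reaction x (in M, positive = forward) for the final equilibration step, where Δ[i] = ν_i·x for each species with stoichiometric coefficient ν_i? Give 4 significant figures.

x = 2.378 M

Q₀ = 5.6560e-05 vs Keq = 4.0530e+05 ⇒ Q<K, forward
Step 1:
                    D           M
  init          7.153      0.0207
  Δ            -7.135       2.378
  eq          0.01809       2.399
  solve Keq expr → x = 2.378; check Q = 4.0530e+05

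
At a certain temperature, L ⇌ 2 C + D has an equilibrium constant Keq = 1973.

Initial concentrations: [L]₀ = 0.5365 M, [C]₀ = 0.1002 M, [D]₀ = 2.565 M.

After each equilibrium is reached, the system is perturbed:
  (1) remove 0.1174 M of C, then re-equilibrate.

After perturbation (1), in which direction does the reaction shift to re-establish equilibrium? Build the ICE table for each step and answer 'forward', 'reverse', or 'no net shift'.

Q₀ = 0.048 vs Keq = 1973 ⇒ Q<K, forward
Step 1:
                  L         C         D
  Initial    0.5365    0.1002     2.565
  Change    -0.5344     1.069    0.5344
  Equil    0.002146     1.169     3.099
  solve Keq expr → x = 0.5344; check Q = 1973
Then remove 0.1174 M of C.
Step 2:
                  L         C         D
  Initial  0.002146     1.052     3.099
  Change  -4.0658e-04 8.1315e-04 4.0658e-04
  Equil     0.00174     1.052       3.1
  solve Keq expr → x = 4.0658e-04; check Q = 1973

Direction: forward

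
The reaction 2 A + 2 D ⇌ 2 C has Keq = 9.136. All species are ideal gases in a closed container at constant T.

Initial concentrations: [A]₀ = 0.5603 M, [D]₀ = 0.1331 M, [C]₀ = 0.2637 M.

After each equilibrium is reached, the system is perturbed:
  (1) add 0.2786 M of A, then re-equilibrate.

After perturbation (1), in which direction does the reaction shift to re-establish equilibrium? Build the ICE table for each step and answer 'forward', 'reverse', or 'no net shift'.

Q₀ = 12.5 vs Keq = 9.136 ⇒ Q>K, reverse
Step 1:
                   A          D          C
  init        0.5603     0.1331     0.2637
  Δ          0.01222    0.01222   -0.01222
  eq          0.5725     0.1453     0.2515
  solve Keq expr → x = -0.006111; check Q = 9.136
Then add 0.2786 M of A.
Step 2:
                   A          D          C
  init        0.8511     0.1453     0.2515
  Δ         -0.03124   -0.03124    0.03124
  eq          0.8199     0.1141     0.2827
  solve Keq expr → x = 0.01562; check Q = 9.136

Direction: forward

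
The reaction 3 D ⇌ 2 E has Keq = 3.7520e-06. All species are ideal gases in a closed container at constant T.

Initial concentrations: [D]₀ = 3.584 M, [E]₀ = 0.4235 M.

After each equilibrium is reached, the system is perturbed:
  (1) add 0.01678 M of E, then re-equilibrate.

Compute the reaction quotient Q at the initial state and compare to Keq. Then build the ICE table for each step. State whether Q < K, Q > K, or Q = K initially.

Q₀ = 0.003896; Q > K (proceeds reverse)

Q₀ = 0.003896 vs Keq = 3.7520e-06 ⇒ Q>K, reverse
Step 1:
                   D          E
  I            3.584     0.4235
  C           0.6103    -0.4069
  E            4.194    0.01664
  solve Keq expr → x = -0.2034; check Q = 3.7520e-06
Then add 0.01678 M of E.
Step 2:
                   D          E
  I            4.194    0.03342
  C          0.02495   -0.01663
  E            4.219    0.01679
  solve Keq expr → x = -0.008316; check Q = 3.7520e-06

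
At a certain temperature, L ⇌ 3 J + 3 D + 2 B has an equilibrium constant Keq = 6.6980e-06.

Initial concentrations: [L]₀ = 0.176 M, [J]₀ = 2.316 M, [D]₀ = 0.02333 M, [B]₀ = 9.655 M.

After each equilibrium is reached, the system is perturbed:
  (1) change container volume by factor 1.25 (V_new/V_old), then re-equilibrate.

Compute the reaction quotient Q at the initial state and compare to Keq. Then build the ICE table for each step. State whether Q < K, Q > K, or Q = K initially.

Q₀ = 0.08355; Q > K (proceeds reverse)

Q₀ = 0.08355 vs Keq = 6.6980e-06 ⇒ Q>K, reverse
Step 1:
                    L           J           D           B
  init          0.176       2.316     0.02333       9.655
  Δ          0.007433     -0.0223     -0.0223    -0.01487
  eq           0.1834       2.294    0.001031        9.64
  solve Keq expr → x = -0.007433; check Q = 6.6980e-06
Then change container volume by factor 1.25 (V_new/V_old).
Step 2:
                    L           J           D           B
  init         0.1467       1.835  8.2472e-04       7.712
  Δ       -1.8745e-04  5.6235e-04  5.6235e-04  3.7490e-04
  eq           0.1466       1.836    0.001387       7.712
  solve Keq expr → x = 1.8745e-04; check Q = 6.6980e-06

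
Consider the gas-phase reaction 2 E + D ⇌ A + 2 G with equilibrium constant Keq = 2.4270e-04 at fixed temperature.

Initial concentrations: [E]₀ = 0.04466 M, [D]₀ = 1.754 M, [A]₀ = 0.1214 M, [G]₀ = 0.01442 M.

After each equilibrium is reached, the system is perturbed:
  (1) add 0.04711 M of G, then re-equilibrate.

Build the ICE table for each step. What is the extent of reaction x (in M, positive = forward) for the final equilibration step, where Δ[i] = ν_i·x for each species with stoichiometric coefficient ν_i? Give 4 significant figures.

x = -0.02187 M

Q₀ = 0.007216 vs Keq = 2.4270e-04 ⇒ Q>K, reverse
Step 1:
                    E           D           A           G
  init        0.04466       1.754      0.1214     0.01442
  Δ           0.01104    0.005519   -0.005519    -0.01104
  eq           0.0557        1.76      0.1159    0.003381
  solve Keq expr → x = -0.005519; check Q = 2.4270e-04
Then add 0.04711 M of G.
Step 2:
                    E           D           A           G
  init         0.0557        1.76      0.1159     0.05049
  Δ           0.04375     0.02187    -0.02187    -0.04375
  eq          0.09945       1.781     0.09401    0.006744
  solve Keq expr → x = -0.02187; check Q = 2.4270e-04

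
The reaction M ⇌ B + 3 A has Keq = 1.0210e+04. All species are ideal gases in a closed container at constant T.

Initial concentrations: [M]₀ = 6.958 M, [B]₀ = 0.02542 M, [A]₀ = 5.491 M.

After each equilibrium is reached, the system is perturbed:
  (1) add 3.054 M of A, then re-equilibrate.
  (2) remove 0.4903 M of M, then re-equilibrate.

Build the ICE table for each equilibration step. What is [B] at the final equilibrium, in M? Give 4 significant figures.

[B]_eq = 3.726 M

Q₀ = 0.6048 vs Keq = 1.0210e+04 ⇒ Q<K, forward
Step 1:
                   M          B          A
  init         6.958    0.02542      5.491
  Δ           -4.308      4.308      12.92
  eq            2.65      4.333      18.41
  solve Keq expr → x = 4.308; check Q = 1.0210e+04
Then add 3.054 M of A.
Step 2:
                   M          B          A
  init          2.65      4.333      21.47
  Δ           0.4491    -0.4491     -1.347
  eq           3.099      3.884      20.12
  solve Keq expr → x = -0.4491; check Q = 1.0210e+04
Then remove 0.4903 M of M.
Step 3:
                   M          B          A
  init         2.609      3.884      20.12
  Δ           0.1583    -0.1583     -0.475
  eq           2.767      3.726      19.65
  solve Keq expr → x = -0.1583; check Q = 1.0210e+04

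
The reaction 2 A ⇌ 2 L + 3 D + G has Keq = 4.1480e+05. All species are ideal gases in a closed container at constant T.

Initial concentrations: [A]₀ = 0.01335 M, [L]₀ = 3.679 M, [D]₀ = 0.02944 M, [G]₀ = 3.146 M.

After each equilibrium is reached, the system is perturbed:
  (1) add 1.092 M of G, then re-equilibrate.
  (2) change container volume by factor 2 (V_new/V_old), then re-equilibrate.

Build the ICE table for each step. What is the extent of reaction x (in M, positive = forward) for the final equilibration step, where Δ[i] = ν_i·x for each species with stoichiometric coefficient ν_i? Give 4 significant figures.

Q₀ = 6.096 vs Keq = 4.1480e+05 ⇒ Q<K, forward
Step 1:
                    A           L           D           G
  init        0.01335       3.679     0.02944       3.146
  Δ          -0.01324     0.01324     0.01986    0.006619
  eq       1.1142e-04       3.692      0.0493       3.153
  solve Keq expr → x = 0.006619; check Q = 4.1480e+05
Then add 1.092 M of G.
Step 2:
                    A           L           D           G
  init     1.1142e-04       3.692      0.0493       4.245
  Δ        1.7758e-05 -1.7758e-05 -2.6638e-05 -8.8792e-06
  eq       1.2917e-04       3.692     0.04927       4.245
  solve Keq expr → x = -8.8792e-06; check Q = 4.1480e+05
Then change container volume by factor 2 (V_new/V_old).
Step 3:
                    A           L           D           G
  init     6.4587e-05       1.846     0.02464       2.122
  Δ       -4.8369e-05  4.8369e-05  7.2553e-05  2.4184e-05
  eq       1.6219e-05       1.846     0.02471       2.122
  solve Keq expr → x = 2.4184e-05; check Q = 4.1480e+05

x = 2.4184e-05 M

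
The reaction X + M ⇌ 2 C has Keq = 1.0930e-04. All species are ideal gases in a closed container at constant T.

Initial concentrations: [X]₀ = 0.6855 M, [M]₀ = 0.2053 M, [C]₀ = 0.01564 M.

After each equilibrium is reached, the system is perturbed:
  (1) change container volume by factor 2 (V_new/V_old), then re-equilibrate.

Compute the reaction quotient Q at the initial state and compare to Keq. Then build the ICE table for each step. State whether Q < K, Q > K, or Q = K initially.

Q₀ = 0.001738 vs Keq = 1.0930e-04 ⇒ Q>K, reverse
Step 1:
                    X           M           C
  I            0.6855      0.2053     0.01564
  C          0.005823    0.005823    -0.01165
  E            0.6913      0.2111    0.003994
  solve Keq expr → x = -0.005823; check Q = 1.0930e-04
Then change container volume by factor 2 (V_new/V_old).
Step 2:
                    X           M           C
  I            0.3457      0.1056    0.001997
  C                 0           0           0
  E            0.3457      0.1056    0.001997
  solve Keq expr → x = 0; check Q = 1.0930e-04

Q₀ = 0.001738; Q > K (proceeds reverse)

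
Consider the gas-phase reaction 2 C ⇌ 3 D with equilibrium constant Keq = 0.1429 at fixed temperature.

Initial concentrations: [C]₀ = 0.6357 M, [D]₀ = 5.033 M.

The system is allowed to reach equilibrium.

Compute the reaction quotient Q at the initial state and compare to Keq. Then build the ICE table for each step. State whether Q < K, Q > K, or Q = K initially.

Q₀ = 315.5; Q > K (proceeds reverse)

Q₀ = 315.5 vs Keq = 0.1429 ⇒ Q>K, reverse
Step 1:
                  C         D
  init       0.6357     5.033
  Δ           2.594    -3.891
  eq           3.23     1.142
  solve Keq expr → x = -1.297; check Q = 0.1429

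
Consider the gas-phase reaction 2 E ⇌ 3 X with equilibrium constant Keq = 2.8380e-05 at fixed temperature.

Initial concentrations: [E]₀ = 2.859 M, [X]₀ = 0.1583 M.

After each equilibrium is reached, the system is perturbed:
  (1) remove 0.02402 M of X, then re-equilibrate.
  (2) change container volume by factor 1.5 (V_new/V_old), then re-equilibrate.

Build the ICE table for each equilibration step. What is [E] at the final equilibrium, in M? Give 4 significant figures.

Q₀ = 4.8530e-04 vs Keq = 2.8380e-05 ⇒ Q>K, reverse
Step 1:
                   E          X
  Initial      2.859     0.1583
  Change     0.06396   -0.09594
  Equil        2.923    0.06236
  solve Keq expr → x = -0.03198; check Q = 2.8380e-05
Then remove 0.02402 M of X.
Step 2:
                   E          X
  Initial      2.923    0.03834
  Change    -0.01586    0.02379
  Equil        2.907    0.06213
  solve Keq expr → x = 0.007931; check Q = 2.8380e-05
Then change container volume by factor 1.5 (V_new/V_old).
Step 3:
                   E          X
  Initial      1.938    0.04142
  Change   -0.003953    0.00593
  Equil        1.934    0.04735
  solve Keq expr → x = 0.001977; check Q = 2.8380e-05

[E]_eq = 1.934 M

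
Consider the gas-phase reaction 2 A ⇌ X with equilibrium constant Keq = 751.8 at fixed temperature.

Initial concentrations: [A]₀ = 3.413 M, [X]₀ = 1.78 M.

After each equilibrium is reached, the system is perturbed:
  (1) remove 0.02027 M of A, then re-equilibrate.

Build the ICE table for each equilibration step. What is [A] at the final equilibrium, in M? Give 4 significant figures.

Q₀ = 0.1528 vs Keq = 751.8 ⇒ Q<K, forward
Step 1:
                   A          X
  I            3.413       1.78
  C           -3.345      1.673
  E          0.06777      3.453
  solve Keq expr → x = 1.673; check Q = 751.8
Then remove 0.02027 M of A.
Step 2:
                   A          X
  I           0.0475      3.453
  C          0.02017   -0.01009
  E          0.06767      3.443
  solve Keq expr → x = -0.01009; check Q = 751.8

[A]_eq = 0.06767 M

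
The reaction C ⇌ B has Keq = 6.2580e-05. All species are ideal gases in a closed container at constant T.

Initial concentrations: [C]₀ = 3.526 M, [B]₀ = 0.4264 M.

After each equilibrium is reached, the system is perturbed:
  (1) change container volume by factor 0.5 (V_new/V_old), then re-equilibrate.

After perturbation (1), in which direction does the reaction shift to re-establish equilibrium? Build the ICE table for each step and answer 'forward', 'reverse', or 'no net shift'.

Direction: no net shift

Q₀ = 0.1209 vs Keq = 6.2580e-05 ⇒ Q>K, reverse
Step 1:
                   C          B
  Initial      3.526     0.4264
  Change      0.4262    -0.4262
  Equil        3.952 2.4733e-04
  solve Keq expr → x = -0.4262; check Q = 6.2580e-05
Then change container volume by factor 0.5 (V_new/V_old).
Step 2:
                   C          B
  Initial      7.904 4.9465e-04
  Change           0          0
  Equil        7.904 4.9465e-04
  solve Keq expr → x = 0; check Q = 6.2580e-05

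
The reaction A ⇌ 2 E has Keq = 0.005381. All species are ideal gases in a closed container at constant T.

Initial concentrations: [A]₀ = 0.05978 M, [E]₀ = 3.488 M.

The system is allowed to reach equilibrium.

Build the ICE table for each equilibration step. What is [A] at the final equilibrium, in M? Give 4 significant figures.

[A]_eq = 1.755 M

Q₀ = 203.5 vs Keq = 0.005381 ⇒ Q>K, reverse
Step 1:
                    A           E
  Initial     0.05978       3.488
  Change        1.695      -3.391
  Equil         1.755     0.09718
  solve Keq expr → x = -1.695; check Q = 0.005381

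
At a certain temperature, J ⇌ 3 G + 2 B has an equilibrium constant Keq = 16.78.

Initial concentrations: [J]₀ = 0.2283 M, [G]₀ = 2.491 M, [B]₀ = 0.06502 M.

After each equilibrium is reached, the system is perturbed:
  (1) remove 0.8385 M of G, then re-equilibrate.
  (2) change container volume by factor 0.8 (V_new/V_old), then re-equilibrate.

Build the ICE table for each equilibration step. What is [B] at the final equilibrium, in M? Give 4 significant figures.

Q₀ = 0.2862 vs Keq = 16.78 ⇒ Q<K, forward
Step 1:
                   J          G          B
  init        0.2283      2.491    0.06502
  Δ          -0.1133     0.3399     0.2266
  eq           0.115      2.831     0.2916
  solve Keq expr → x = 0.1133; check Q = 16.78
Then remove 0.8385 M of G.
Step 2:
                   J          G          B
  init         0.115      1.992     0.2916
  Δ          -0.0388     0.1164     0.0776
  eq         0.07619      2.109     0.3692
  solve Keq expr → x = 0.0388; check Q = 16.78
Then change container volume by factor 0.8 (V_new/V_old).
Step 3:
                   J          G          B
  init       0.09524      2.636     0.4615
  Δ            0.041     -0.123     -0.082
  eq          0.1362      2.513     0.3795
  solve Keq expr → x = -0.041; check Q = 16.78

[B]_eq = 0.3795 M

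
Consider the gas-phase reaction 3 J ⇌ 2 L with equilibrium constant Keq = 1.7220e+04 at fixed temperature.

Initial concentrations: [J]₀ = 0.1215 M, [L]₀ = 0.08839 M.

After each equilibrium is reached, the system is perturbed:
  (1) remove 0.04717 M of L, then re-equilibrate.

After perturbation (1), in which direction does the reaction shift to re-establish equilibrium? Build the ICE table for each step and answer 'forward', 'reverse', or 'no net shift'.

Direction: forward

Q₀ = 4.356 vs Keq = 1.7220e+04 ⇒ Q<K, forward
Step 1:
                   J          L
  I           0.1215    0.08839
  C            -0.11    0.07334
  E           0.0115     0.1617
  solve Keq expr → x = 0.03667; check Q = 1.7220e+04
Then remove 0.04717 M of L.
Step 2:
                   J          L
  I           0.0115     0.1146
  C         -0.00228    0.00152
  E         0.009215     0.1161
  solve Keq expr → x = 7.6008e-04; check Q = 1.7220e+04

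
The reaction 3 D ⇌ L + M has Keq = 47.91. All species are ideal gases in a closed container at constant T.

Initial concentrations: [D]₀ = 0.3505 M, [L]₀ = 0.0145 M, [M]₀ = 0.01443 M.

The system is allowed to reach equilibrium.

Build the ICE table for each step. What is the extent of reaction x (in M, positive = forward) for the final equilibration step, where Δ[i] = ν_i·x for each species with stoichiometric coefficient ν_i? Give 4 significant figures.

Q₀ = 0.004859 vs Keq = 47.91 ⇒ Q<K, forward
Step 1:
                   D          L          M
  I           0.3505     0.0145    0.01443
  C          -0.2872    0.09574    0.09574
  E          0.06329     0.1102     0.1102
  solve Keq expr → x = 0.09574; check Q = 47.91

x = 0.09574 M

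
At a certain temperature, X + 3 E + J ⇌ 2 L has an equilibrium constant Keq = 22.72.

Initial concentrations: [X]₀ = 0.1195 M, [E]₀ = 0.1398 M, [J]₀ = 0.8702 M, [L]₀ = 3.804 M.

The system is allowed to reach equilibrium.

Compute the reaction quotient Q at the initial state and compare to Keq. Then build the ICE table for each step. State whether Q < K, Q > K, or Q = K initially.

Q₀ = 5.0930e+04; Q > K (proceeds reverse)

Q₀ = 5.0930e+04 vs Keq = 22.72 ⇒ Q>K, reverse
Step 1:
                  X         E         J         L
  I          0.1195    0.1398    0.8702     3.804
  C           0.285    0.8551     0.285   -0.5701
  E          0.4045    0.9949     1.155     3.234
  solve Keq expr → x = -0.285; check Q = 22.72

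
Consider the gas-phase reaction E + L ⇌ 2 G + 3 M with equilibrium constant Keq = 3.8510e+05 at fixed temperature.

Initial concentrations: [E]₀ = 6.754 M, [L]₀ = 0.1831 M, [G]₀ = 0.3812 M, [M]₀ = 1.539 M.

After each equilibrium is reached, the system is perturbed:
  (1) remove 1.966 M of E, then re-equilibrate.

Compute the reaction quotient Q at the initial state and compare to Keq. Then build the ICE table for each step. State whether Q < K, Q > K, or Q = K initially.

Q₀ = 0.4283; Q < K (proceeds forward)

Q₀ = 0.4283 vs Keq = 3.8510e+05 ⇒ Q<K, forward
Step 1:
                    E           L           G           M
  I             6.754      0.1831      0.3812       1.539
  C           -0.1831     -0.1831      0.3662      0.5493
  E             6.571  2.0104e-06      0.7474       2.088
  solve Keq expr → x = 0.1831; check Q = 3.8510e+05
Then remove 1.966 M of E.
Step 2:
                    E           L           G           M
  I             4.605  2.0104e-06      0.7474       2.088
  C        8.5828e-07  8.5828e-07 -1.7166e-06 -2.5748e-06
  E             4.605  2.8687e-06      0.7474       2.088
  solve Keq expr → x = -8.5828e-07; check Q = 3.8510e+05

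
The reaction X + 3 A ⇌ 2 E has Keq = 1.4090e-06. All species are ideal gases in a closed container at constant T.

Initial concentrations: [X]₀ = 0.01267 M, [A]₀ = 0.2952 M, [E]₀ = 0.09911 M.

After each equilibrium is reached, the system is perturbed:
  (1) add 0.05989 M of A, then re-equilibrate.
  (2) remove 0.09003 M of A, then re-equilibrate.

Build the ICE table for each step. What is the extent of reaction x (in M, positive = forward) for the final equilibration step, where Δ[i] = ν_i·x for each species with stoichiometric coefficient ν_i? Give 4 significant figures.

x = -1.3518e-05 M

Q₀ = 30.14 vs Keq = 1.4090e-06 ⇒ Q>K, reverse
Step 1:
                   X          A          E
  Initial    0.01267     0.2952    0.09911
  Change     0.04951     0.1485   -0.09902
  Equil      0.06218     0.4437 8.7492e-05
  solve Keq expr → x = -0.04951; check Q = 1.4090e-06
Then add 0.05989 M of A.
Step 2:
                   X          A          E
  Initial    0.06218     0.5036 8.7492e-05
  Change  -9.1407e-06 -2.7422e-05 1.8281e-05
  Equil      0.06217     0.5036 1.0577e-04
  solve Keq expr → x = 9.1407e-06; check Q = 1.4090e-06
Then remove 0.09003 M of A.
Step 3:
                   X          A          E
  Initial    0.06217     0.4136 1.0577e-04
  Change  1.3518e-05 4.0554e-05 -2.7036e-05
  Equil      0.06219     0.4136 7.8738e-05
  solve Keq expr → x = -1.3518e-05; check Q = 1.4090e-06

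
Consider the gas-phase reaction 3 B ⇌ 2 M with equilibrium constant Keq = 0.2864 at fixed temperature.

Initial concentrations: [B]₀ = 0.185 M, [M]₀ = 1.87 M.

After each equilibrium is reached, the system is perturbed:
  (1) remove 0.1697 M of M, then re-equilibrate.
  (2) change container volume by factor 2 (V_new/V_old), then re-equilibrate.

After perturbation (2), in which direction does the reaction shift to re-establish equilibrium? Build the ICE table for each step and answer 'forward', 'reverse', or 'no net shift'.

Direction: reverse

Q₀ = 552.3 vs Keq = 0.2864 ⇒ Q>K, reverse
Step 1:
                  B         M
  Initial     0.185      1.87
  Change      1.321   -0.8808
  Equil       1.506    0.9892
  solve Keq expr → x = -0.4404; check Q = 0.2864
Then remove 0.1697 M of M.
Step 2:
                  B         M
  Initial     1.506    0.8195
  Change    -0.1038   0.06921
  Equil       1.402    0.8887
  solve Keq expr → x = 0.0346; check Q = 0.2864
Then change container volume by factor 2 (V_new/V_old).
Step 3:
                  B         M
  Initial    0.7012    0.4444
  Change    0.09561  -0.06374
  Equil      0.7968    0.3806
  solve Keq expr → x = -0.03187; check Q = 0.2864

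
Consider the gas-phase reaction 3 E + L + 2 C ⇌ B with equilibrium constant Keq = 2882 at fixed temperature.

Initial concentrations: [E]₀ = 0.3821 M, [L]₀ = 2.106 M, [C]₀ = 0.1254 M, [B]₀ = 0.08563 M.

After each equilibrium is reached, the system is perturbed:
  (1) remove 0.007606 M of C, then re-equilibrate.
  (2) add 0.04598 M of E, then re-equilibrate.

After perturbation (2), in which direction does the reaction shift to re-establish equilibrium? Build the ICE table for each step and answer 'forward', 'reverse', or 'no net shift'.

Direction: forward

Q₀ = 46.35 vs Keq = 2882 ⇒ Q<K, forward
Step 1:
                   E          L          C          B
  I           0.3821      2.106     0.1254    0.08563
  C          -0.1321   -0.04402   -0.08804    0.04402
  E             0.25      2.062    0.03736     0.1297
  solve Keq expr → x = 0.04402; check Q = 2882
Then remove 0.007606 M of C.
Step 2:
                   E          L          C          B
  I             0.25      2.062    0.02975     0.1297
  C         0.008171   0.002724   0.005448  -0.002724
  E           0.2582      2.065     0.0352     0.1269
  solve Keq expr → x = -0.002724; check Q = 2882
Then add 0.04598 M of E.
Step 3:
                   E          L          C          B
  I           0.3042      2.065     0.0352     0.1269
  C        -0.009051  -0.003017  -0.006034   0.003017
  E           0.2951      2.062    0.02917     0.1299
  solve Keq expr → x = 0.003017; check Q = 2882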